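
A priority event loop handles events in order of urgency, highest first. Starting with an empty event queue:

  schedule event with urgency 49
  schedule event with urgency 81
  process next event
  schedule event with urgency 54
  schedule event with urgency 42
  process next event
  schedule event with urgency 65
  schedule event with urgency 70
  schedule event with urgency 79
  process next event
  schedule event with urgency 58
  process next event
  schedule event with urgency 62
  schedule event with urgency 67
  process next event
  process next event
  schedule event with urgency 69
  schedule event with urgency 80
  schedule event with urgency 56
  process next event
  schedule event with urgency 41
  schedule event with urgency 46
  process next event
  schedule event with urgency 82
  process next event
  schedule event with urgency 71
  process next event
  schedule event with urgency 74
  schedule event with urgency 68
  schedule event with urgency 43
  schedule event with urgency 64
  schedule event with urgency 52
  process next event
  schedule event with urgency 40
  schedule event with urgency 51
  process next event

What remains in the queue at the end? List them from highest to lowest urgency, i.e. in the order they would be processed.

64, 62, 58, 56, 52, 51, 49, 46, 43, 42, 41, 40

insert 49 → {49}
insert 81 → {81, 49}
process next event → 81; now {49}
insert 54 → {54, 49}
insert 42 → {54, 49, 42}
process next event → 54; now {49, 42}
insert 65 → {65, 49, 42}
insert 70 → {70, 65, 49, 42}
insert 79 → {79, 70, 65, 49, 42}
process next event → 79; now {70, 65, 49, 42}
insert 58 → {70, 65, 58, 49, 42}
process next event → 70; now {65, 58, 49, 42}
insert 62 → {65, 62, 58, 49, 42}
insert 67 → {67, 65, 62, 58, 49, 42}
process next event → 67; now {65, 62, 58, 49, 42}
process next event → 65; now {62, 58, 49, 42}
insert 69 → {69, 62, 58, 49, 42}
insert 80 → {80, 69, 62, 58, 49, 42}
insert 56 → {80, 69, 62, 58, 56, 49, 42}
process next event → 80; now {69, 62, 58, 56, 49, 42}
insert 41 → {69, 62, 58, 56, 49, 42, 41}
insert 46 → {69, 62, 58, 56, 49, 46, 42, 41}
process next event → 69; now {62, 58, 56, 49, 46, 42, 41}
insert 82 → {82, 62, 58, 56, 49, 46, 42, 41}
process next event → 82; now {62, 58, 56, 49, 46, 42, 41}
insert 71 → {71, 62, 58, 56, 49, 46, 42, 41}
process next event → 71; now {62, 58, 56, 49, 46, 42, 41}
insert 74 → {74, 62, 58, 56, 49, 46, 42, 41}
insert 68 → {74, 68, 62, 58, 56, 49, 46, 42, 41}
insert 43 → {74, 68, 62, 58, 56, 49, 46, 43, 42, 41}
insert 64 → {74, 68, 64, 62, 58, 56, 49, 46, 43, 42, 41}
insert 52 → {74, 68, 64, 62, 58, 56, 52, 49, 46, 43, 42, 41}
process next event → 74; now {68, 64, 62, 58, 56, 52, 49, 46, 43, 42, 41}
insert 40 → {68, 64, 62, 58, 56, 52, 49, 46, 43, 42, 41, 40}
insert 51 → {68, 64, 62, 58, 56, 52, 51, 49, 46, 43, 42, 41, 40}
process next event → 68; now {64, 62, 58, 56, 52, 51, 49, 46, 43, 42, 41, 40}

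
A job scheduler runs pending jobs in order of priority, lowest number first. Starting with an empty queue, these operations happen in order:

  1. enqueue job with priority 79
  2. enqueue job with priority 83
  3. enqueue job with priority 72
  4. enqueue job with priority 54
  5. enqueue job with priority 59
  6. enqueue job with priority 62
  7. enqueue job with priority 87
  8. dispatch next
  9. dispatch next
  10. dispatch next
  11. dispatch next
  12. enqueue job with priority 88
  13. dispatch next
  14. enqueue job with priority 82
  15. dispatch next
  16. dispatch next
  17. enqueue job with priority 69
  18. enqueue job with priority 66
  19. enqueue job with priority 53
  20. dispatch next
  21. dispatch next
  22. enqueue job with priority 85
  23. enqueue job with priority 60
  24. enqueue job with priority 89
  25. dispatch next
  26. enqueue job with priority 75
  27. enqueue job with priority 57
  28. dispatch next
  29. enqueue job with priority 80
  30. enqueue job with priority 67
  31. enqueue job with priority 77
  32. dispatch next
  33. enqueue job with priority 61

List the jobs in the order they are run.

insert 79 → {79}
insert 83 → {79, 83}
insert 72 → {72, 79, 83}
insert 54 → {54, 72, 79, 83}
insert 59 → {54, 59, 72, 79, 83}
insert 62 → {54, 59, 62, 72, 79, 83}
insert 87 → {54, 59, 62, 72, 79, 83, 87}
dispatch next → 54; now {59, 62, 72, 79, 83, 87}
dispatch next → 59; now {62, 72, 79, 83, 87}
dispatch next → 62; now {72, 79, 83, 87}
dispatch next → 72; now {79, 83, 87}
insert 88 → {79, 83, 87, 88}
dispatch next → 79; now {83, 87, 88}
insert 82 → {82, 83, 87, 88}
dispatch next → 82; now {83, 87, 88}
dispatch next → 83; now {87, 88}
insert 69 → {69, 87, 88}
insert 66 → {66, 69, 87, 88}
insert 53 → {53, 66, 69, 87, 88}
dispatch next → 53; now {66, 69, 87, 88}
dispatch next → 66; now {69, 87, 88}
insert 85 → {69, 85, 87, 88}
insert 60 → {60, 69, 85, 87, 88}
insert 89 → {60, 69, 85, 87, 88, 89}
dispatch next → 60; now {69, 85, 87, 88, 89}
insert 75 → {69, 75, 85, 87, 88, 89}
insert 57 → {57, 69, 75, 85, 87, 88, 89}
dispatch next → 57; now {69, 75, 85, 87, 88, 89}
insert 80 → {69, 75, 80, 85, 87, 88, 89}
insert 67 → {67, 69, 75, 80, 85, 87, 88, 89}
insert 77 → {67, 69, 75, 77, 80, 85, 87, 88, 89}
dispatch next → 67; now {69, 75, 77, 80, 85, 87, 88, 89}
insert 61 → {61, 69, 75, 77, 80, 85, 87, 88, 89}

54, 59, 62, 72, 79, 82, 83, 53, 66, 60, 57, 67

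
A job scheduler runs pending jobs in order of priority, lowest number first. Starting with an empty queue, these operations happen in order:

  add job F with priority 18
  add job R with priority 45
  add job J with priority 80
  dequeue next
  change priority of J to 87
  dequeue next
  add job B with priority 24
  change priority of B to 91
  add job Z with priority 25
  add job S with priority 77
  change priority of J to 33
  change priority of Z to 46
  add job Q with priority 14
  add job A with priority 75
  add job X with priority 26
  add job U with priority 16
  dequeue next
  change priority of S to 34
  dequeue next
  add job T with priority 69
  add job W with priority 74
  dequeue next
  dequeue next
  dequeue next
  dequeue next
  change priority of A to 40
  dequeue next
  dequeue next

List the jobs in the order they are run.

[F, R, Q, U, X, J, S, Z, A, T]

add F (priority 18) → {F:18}
add R (priority 45) → {F:18, R:45}
add J (priority 80) → {F:18, R:45, J:80}
dequeue next → F; now {R:45, J:80}
update J to priority 87 → {R:45, J:87}
dequeue next → R; now {J:87}
add B (priority 24) → {B:24, J:87}
update B to priority 91 → {J:87, B:91}
add Z (priority 25) → {Z:25, J:87, B:91}
add S (priority 77) → {Z:25, S:77, J:87, B:91}
update J to priority 33 → {Z:25, J:33, S:77, B:91}
update Z to priority 46 → {J:33, Z:46, S:77, B:91}
add Q (priority 14) → {Q:14, J:33, Z:46, S:77, B:91}
add A (priority 75) → {Q:14, J:33, Z:46, A:75, S:77, B:91}
add X (priority 26) → {Q:14, X:26, J:33, Z:46, A:75, S:77, B:91}
add U (priority 16) → {Q:14, U:16, X:26, J:33, Z:46, A:75, S:77, B:91}
dequeue next → Q; now {U:16, X:26, J:33, Z:46, A:75, S:77, B:91}
update S to priority 34 → {U:16, X:26, J:33, S:34, Z:46, A:75, B:91}
dequeue next → U; now {X:26, J:33, S:34, Z:46, A:75, B:91}
add T (priority 69) → {X:26, J:33, S:34, Z:46, T:69, A:75, B:91}
add W (priority 74) → {X:26, J:33, S:34, Z:46, T:69, W:74, A:75, B:91}
dequeue next → X; now {J:33, S:34, Z:46, T:69, W:74, A:75, B:91}
dequeue next → J; now {S:34, Z:46, T:69, W:74, A:75, B:91}
dequeue next → S; now {Z:46, T:69, W:74, A:75, B:91}
dequeue next → Z; now {T:69, W:74, A:75, B:91}
update A to priority 40 → {A:40, T:69, W:74, B:91}
dequeue next → A; now {T:69, W:74, B:91}
dequeue next → T; now {W:74, B:91}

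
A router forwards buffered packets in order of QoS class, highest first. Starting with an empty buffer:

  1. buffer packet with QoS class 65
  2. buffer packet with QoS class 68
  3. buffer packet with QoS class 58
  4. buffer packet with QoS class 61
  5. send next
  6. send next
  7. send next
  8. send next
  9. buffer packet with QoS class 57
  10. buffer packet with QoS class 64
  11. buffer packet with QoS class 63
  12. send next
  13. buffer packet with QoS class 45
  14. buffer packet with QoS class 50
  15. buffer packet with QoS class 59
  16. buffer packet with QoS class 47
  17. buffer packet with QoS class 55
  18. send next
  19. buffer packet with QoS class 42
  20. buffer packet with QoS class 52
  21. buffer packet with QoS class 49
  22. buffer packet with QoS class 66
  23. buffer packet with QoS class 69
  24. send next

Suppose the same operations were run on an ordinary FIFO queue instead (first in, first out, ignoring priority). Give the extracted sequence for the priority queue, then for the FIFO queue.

insert 65 → {65}
insert 68 → {68, 65}
insert 58 → {68, 65, 58}
insert 61 → {68, 65, 61, 58}
send next → 68; now {65, 61, 58}
send next → 65; now {61, 58}
send next → 61; now {58}
send next → 58; now {}
insert 57 → {57}
insert 64 → {64, 57}
insert 63 → {64, 63, 57}
send next → 64; now {63, 57}
insert 45 → {63, 57, 45}
insert 50 → {63, 57, 50, 45}
insert 59 → {63, 59, 57, 50, 45}
insert 47 → {63, 59, 57, 50, 47, 45}
insert 55 → {63, 59, 57, 55, 50, 47, 45}
send next → 63; now {59, 57, 55, 50, 47, 45}
insert 42 → {59, 57, 55, 50, 47, 45, 42}
insert 52 → {59, 57, 55, 52, 50, 47, 45, 42}
insert 49 → {59, 57, 55, 52, 50, 49, 47, 45, 42}
insert 66 → {66, 59, 57, 55, 52, 50, 49, 47, 45, 42}
insert 69 → {69, 66, 59, 57, 55, 52, 50, 49, 47, 45, 42}
send next → 69; now {66, 59, 57, 55, 52, 50, 49, 47, 45, 42}

priority queue: 68, 65, 61, 58, 64, 63, 69; FIFO queue: 65, 68, 58, 61, 57, 64, 63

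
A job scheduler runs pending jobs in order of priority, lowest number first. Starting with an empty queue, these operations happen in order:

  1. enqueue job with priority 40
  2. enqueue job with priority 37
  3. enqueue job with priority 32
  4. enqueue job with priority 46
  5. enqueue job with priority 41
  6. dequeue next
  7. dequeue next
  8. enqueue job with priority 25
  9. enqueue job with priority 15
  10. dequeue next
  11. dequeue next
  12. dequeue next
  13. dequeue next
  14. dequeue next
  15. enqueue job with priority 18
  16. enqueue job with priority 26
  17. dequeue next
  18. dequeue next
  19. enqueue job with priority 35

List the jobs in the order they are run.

[32, 37, 15, 25, 40, 41, 46, 18, 26]

insert 40 → {40}
insert 37 → {37, 40}
insert 32 → {32, 37, 40}
insert 46 → {32, 37, 40, 46}
insert 41 → {32, 37, 40, 41, 46}
dequeue next → 32; now {37, 40, 41, 46}
dequeue next → 37; now {40, 41, 46}
insert 25 → {25, 40, 41, 46}
insert 15 → {15, 25, 40, 41, 46}
dequeue next → 15; now {25, 40, 41, 46}
dequeue next → 25; now {40, 41, 46}
dequeue next → 40; now {41, 46}
dequeue next → 41; now {46}
dequeue next → 46; now {}
insert 18 → {18}
insert 26 → {18, 26}
dequeue next → 18; now {26}
dequeue next → 26; now {}
insert 35 → {35}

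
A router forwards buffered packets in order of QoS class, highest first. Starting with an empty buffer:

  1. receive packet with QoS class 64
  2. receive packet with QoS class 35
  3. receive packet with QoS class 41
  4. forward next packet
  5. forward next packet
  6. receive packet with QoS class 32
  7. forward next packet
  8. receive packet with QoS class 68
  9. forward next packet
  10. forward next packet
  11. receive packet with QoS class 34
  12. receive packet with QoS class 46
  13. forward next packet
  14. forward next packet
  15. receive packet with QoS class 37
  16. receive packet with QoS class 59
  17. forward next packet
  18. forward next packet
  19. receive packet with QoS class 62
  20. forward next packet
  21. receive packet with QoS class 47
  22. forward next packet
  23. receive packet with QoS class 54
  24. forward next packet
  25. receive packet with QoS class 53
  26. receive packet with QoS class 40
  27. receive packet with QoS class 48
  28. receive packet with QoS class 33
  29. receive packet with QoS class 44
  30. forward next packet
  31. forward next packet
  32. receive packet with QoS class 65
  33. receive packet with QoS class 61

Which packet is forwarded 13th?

53

insert 64 → {64}
insert 35 → {64, 35}
insert 41 → {64, 41, 35}
forward next packet → 64; now {41, 35}
forward next packet → 41; now {35}
insert 32 → {35, 32}
forward next packet → 35; now {32}
insert 68 → {68, 32}
forward next packet → 68; now {32}
forward next packet → 32; now {}
insert 34 → {34}
insert 46 → {46, 34}
forward next packet → 46; now {34}
forward next packet → 34; now {}
insert 37 → {37}
insert 59 → {59, 37}
forward next packet → 59; now {37}
forward next packet → 37; now {}
insert 62 → {62}
forward next packet → 62; now {}
insert 47 → {47}
forward next packet → 47; now {}
insert 54 → {54}
forward next packet → 54; now {}
insert 53 → {53}
insert 40 → {53, 40}
insert 48 → {53, 48, 40}
insert 33 → {53, 48, 40, 33}
insert 44 → {53, 48, 44, 40, 33}
forward next packet → 53; now {48, 44, 40, 33}
forward next packet → 48; now {44, 40, 33}
insert 65 → {65, 44, 40, 33}
insert 61 → {65, 61, 44, 40, 33}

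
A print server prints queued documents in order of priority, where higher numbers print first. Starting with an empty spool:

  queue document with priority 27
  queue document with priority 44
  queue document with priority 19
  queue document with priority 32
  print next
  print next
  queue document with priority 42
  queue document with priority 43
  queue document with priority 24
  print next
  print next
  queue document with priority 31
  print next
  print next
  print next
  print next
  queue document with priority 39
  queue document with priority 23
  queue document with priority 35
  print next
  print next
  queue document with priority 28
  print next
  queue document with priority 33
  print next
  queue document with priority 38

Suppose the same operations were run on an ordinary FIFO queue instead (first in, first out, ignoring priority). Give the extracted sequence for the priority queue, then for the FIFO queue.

insert 27 → {27}
insert 44 → {44, 27}
insert 19 → {44, 27, 19}
insert 32 → {44, 32, 27, 19}
print next → 44; now {32, 27, 19}
print next → 32; now {27, 19}
insert 42 → {42, 27, 19}
insert 43 → {43, 42, 27, 19}
insert 24 → {43, 42, 27, 24, 19}
print next → 43; now {42, 27, 24, 19}
print next → 42; now {27, 24, 19}
insert 31 → {31, 27, 24, 19}
print next → 31; now {27, 24, 19}
print next → 27; now {24, 19}
print next → 24; now {19}
print next → 19; now {}
insert 39 → {39}
insert 23 → {39, 23}
insert 35 → {39, 35, 23}
print next → 39; now {35, 23}
print next → 35; now {23}
insert 28 → {28, 23}
print next → 28; now {23}
insert 33 → {33, 23}
print next → 33; now {23}
insert 38 → {38, 23}

priority queue: 44, 32, 43, 42, 31, 27, 24, 19, 39, 35, 28, 33; FIFO queue: 27, 44, 19, 32, 42, 43, 24, 31, 39, 23, 35, 28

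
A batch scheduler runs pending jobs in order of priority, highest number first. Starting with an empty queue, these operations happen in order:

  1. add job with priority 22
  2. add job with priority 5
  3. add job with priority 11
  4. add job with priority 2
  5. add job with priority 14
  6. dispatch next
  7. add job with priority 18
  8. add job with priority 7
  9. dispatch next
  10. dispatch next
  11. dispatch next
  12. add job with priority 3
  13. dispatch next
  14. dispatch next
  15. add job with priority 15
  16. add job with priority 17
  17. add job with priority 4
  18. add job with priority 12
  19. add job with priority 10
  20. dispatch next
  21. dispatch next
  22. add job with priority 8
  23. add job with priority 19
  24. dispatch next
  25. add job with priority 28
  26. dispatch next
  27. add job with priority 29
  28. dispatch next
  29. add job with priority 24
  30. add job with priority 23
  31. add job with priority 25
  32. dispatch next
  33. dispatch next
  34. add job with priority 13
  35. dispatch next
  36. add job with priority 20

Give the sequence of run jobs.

22, 18, 14, 11, 7, 5, 17, 15, 19, 28, 29, 25, 24, 23

insert 22 → {22}
insert 5 → {22, 5}
insert 11 → {22, 11, 5}
insert 2 → {22, 11, 5, 2}
insert 14 → {22, 14, 11, 5, 2}
dispatch next → 22; now {14, 11, 5, 2}
insert 18 → {18, 14, 11, 5, 2}
insert 7 → {18, 14, 11, 7, 5, 2}
dispatch next → 18; now {14, 11, 7, 5, 2}
dispatch next → 14; now {11, 7, 5, 2}
dispatch next → 11; now {7, 5, 2}
insert 3 → {7, 5, 3, 2}
dispatch next → 7; now {5, 3, 2}
dispatch next → 5; now {3, 2}
insert 15 → {15, 3, 2}
insert 17 → {17, 15, 3, 2}
insert 4 → {17, 15, 4, 3, 2}
insert 12 → {17, 15, 12, 4, 3, 2}
insert 10 → {17, 15, 12, 10, 4, 3, 2}
dispatch next → 17; now {15, 12, 10, 4, 3, 2}
dispatch next → 15; now {12, 10, 4, 3, 2}
insert 8 → {12, 10, 8, 4, 3, 2}
insert 19 → {19, 12, 10, 8, 4, 3, 2}
dispatch next → 19; now {12, 10, 8, 4, 3, 2}
insert 28 → {28, 12, 10, 8, 4, 3, 2}
dispatch next → 28; now {12, 10, 8, 4, 3, 2}
insert 29 → {29, 12, 10, 8, 4, 3, 2}
dispatch next → 29; now {12, 10, 8, 4, 3, 2}
insert 24 → {24, 12, 10, 8, 4, 3, 2}
insert 23 → {24, 23, 12, 10, 8, 4, 3, 2}
insert 25 → {25, 24, 23, 12, 10, 8, 4, 3, 2}
dispatch next → 25; now {24, 23, 12, 10, 8, 4, 3, 2}
dispatch next → 24; now {23, 12, 10, 8, 4, 3, 2}
insert 13 → {23, 13, 12, 10, 8, 4, 3, 2}
dispatch next → 23; now {13, 12, 10, 8, 4, 3, 2}
insert 20 → {20, 13, 12, 10, 8, 4, 3, 2}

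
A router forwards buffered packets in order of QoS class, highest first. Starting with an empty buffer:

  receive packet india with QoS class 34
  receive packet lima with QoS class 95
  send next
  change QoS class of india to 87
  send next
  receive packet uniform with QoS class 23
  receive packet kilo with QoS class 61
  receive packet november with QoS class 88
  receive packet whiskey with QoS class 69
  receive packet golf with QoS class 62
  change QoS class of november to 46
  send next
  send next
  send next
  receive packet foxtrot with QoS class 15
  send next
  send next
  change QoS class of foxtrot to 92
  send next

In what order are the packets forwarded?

lima → india → whiskey → golf → kilo → november → uniform → foxtrot

add india (QoS class 34) → {india:34}
add lima (QoS class 95) → {lima:95, india:34}
send next → lima; now {india:34}
update india to QoS class 87 → {india:87}
send next → india; now {}
add uniform (QoS class 23) → {uniform:23}
add kilo (QoS class 61) → {kilo:61, uniform:23}
add november (QoS class 88) → {november:88, kilo:61, uniform:23}
add whiskey (QoS class 69) → {november:88, whiskey:69, kilo:61, uniform:23}
add golf (QoS class 62) → {november:88, whiskey:69, golf:62, kilo:61, uniform:23}
update november to QoS class 46 → {whiskey:69, golf:62, kilo:61, november:46, uniform:23}
send next → whiskey; now {golf:62, kilo:61, november:46, uniform:23}
send next → golf; now {kilo:61, november:46, uniform:23}
send next → kilo; now {november:46, uniform:23}
add foxtrot (QoS class 15) → {november:46, uniform:23, foxtrot:15}
send next → november; now {uniform:23, foxtrot:15}
send next → uniform; now {foxtrot:15}
update foxtrot to QoS class 92 → {foxtrot:92}
send next → foxtrot; now {}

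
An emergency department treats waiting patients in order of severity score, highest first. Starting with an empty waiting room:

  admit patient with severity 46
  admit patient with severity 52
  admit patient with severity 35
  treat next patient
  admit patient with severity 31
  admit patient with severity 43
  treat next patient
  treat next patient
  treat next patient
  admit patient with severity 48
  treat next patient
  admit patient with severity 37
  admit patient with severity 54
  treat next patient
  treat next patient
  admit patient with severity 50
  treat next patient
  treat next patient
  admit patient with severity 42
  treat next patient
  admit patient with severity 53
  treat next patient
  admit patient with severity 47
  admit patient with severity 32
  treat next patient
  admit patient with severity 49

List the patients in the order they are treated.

52, 46, 43, 35, 48, 54, 37, 50, 31, 42, 53, 47

insert 46 → {46}
insert 52 → {52, 46}
insert 35 → {52, 46, 35}
treat next patient → 52; now {46, 35}
insert 31 → {46, 35, 31}
insert 43 → {46, 43, 35, 31}
treat next patient → 46; now {43, 35, 31}
treat next patient → 43; now {35, 31}
treat next patient → 35; now {31}
insert 48 → {48, 31}
treat next patient → 48; now {31}
insert 37 → {37, 31}
insert 54 → {54, 37, 31}
treat next patient → 54; now {37, 31}
treat next patient → 37; now {31}
insert 50 → {50, 31}
treat next patient → 50; now {31}
treat next patient → 31; now {}
insert 42 → {42}
treat next patient → 42; now {}
insert 53 → {53}
treat next patient → 53; now {}
insert 47 → {47}
insert 32 → {47, 32}
treat next patient → 47; now {32}
insert 49 → {49, 32}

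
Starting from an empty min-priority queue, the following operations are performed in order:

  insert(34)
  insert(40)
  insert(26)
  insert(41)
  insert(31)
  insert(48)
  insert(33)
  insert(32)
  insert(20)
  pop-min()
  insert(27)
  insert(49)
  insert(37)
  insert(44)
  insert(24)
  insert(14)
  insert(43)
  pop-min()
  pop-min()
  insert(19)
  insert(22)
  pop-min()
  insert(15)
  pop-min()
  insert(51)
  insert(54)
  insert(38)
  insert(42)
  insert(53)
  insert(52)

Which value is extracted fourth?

19

insert 34 → {34}
insert 40 → {34, 40}
insert 26 → {26, 34, 40}
insert 41 → {26, 34, 40, 41}
insert 31 → {26, 31, 34, 40, 41}
insert 48 → {26, 31, 34, 40, 41, 48}
insert 33 → {26, 31, 33, 34, 40, 41, 48}
insert 32 → {26, 31, 32, 33, 34, 40, 41, 48}
insert 20 → {20, 26, 31, 32, 33, 34, 40, 41, 48}
pop-min → 20; now {26, 31, 32, 33, 34, 40, 41, 48}
insert 27 → {26, 27, 31, 32, 33, 34, 40, 41, 48}
insert 49 → {26, 27, 31, 32, 33, 34, 40, 41, 48, 49}
insert 37 → {26, 27, 31, 32, 33, 34, 37, 40, 41, 48, 49}
insert 44 → {26, 27, 31, 32, 33, 34, 37, 40, 41, 44, 48, 49}
insert 24 → {24, 26, 27, 31, 32, 33, 34, 37, 40, 41, 44, 48, 49}
insert 14 → {14, 24, 26, 27, 31, 32, 33, 34, 37, 40, 41, 44, 48, 49}
insert 43 → {14, 24, 26, 27, 31, 32, 33, 34, 37, 40, 41, 43, 44, 48, 49}
pop-min → 14; now {24, 26, 27, 31, 32, 33, 34, 37, 40, 41, 43, 44, 48, 49}
pop-min → 24; now {26, 27, 31, 32, 33, 34, 37, 40, 41, 43, 44, 48, 49}
insert 19 → {19, 26, 27, 31, 32, 33, 34, 37, 40, 41, 43, 44, 48, 49}
insert 22 → {19, 22, 26, 27, 31, 32, 33, 34, 37, 40, 41, 43, 44, 48, 49}
pop-min → 19; now {22, 26, 27, 31, 32, 33, 34, 37, 40, 41, 43, 44, 48, 49}
insert 15 → {15, 22, 26, 27, 31, 32, 33, 34, 37, 40, 41, 43, 44, 48, 49}
pop-min → 15; now {22, 26, 27, 31, 32, 33, 34, 37, 40, 41, 43, 44, 48, 49}
insert 51 → {22, 26, 27, 31, 32, 33, 34, 37, 40, 41, 43, 44, 48, 49, 51}
insert 54 → {22, 26, 27, 31, 32, 33, 34, 37, 40, 41, 43, 44, 48, 49, 51, 54}
insert 38 → {22, 26, 27, 31, 32, 33, 34, 37, 38, 40, 41, 43, 44, 48, 49, 51, 54}
insert 42 → {22, 26, 27, 31, 32, 33, 34, 37, 38, 40, 41, 42, 43, 44, 48, 49, 51, 54}
insert 53 → {22, 26, 27, 31, 32, 33, 34, 37, 38, 40, 41, 42, 43, 44, 48, 49, 51, 53, 54}
insert 52 → {22, 26, 27, 31, 32, 33, 34, 37, 38, 40, 41, 42, 43, 44, 48, 49, 51, 52, 53, 54}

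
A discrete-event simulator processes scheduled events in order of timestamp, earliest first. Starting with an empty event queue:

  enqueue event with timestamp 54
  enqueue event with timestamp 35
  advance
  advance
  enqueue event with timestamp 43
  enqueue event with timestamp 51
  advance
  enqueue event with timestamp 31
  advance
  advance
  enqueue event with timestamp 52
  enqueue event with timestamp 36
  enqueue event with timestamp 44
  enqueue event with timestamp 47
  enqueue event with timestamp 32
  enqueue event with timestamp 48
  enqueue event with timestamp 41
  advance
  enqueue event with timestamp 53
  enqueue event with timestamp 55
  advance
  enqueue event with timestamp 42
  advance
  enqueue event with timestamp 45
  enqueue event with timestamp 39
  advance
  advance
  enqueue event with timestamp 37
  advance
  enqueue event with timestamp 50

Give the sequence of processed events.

insert 54 → {54}
insert 35 → {35, 54}
advance → 35; now {54}
advance → 54; now {}
insert 43 → {43}
insert 51 → {43, 51}
advance → 43; now {51}
insert 31 → {31, 51}
advance → 31; now {51}
advance → 51; now {}
insert 52 → {52}
insert 36 → {36, 52}
insert 44 → {36, 44, 52}
insert 47 → {36, 44, 47, 52}
insert 32 → {32, 36, 44, 47, 52}
insert 48 → {32, 36, 44, 47, 48, 52}
insert 41 → {32, 36, 41, 44, 47, 48, 52}
advance → 32; now {36, 41, 44, 47, 48, 52}
insert 53 → {36, 41, 44, 47, 48, 52, 53}
insert 55 → {36, 41, 44, 47, 48, 52, 53, 55}
advance → 36; now {41, 44, 47, 48, 52, 53, 55}
insert 42 → {41, 42, 44, 47, 48, 52, 53, 55}
advance → 41; now {42, 44, 47, 48, 52, 53, 55}
insert 45 → {42, 44, 45, 47, 48, 52, 53, 55}
insert 39 → {39, 42, 44, 45, 47, 48, 52, 53, 55}
advance → 39; now {42, 44, 45, 47, 48, 52, 53, 55}
advance → 42; now {44, 45, 47, 48, 52, 53, 55}
insert 37 → {37, 44, 45, 47, 48, 52, 53, 55}
advance → 37; now {44, 45, 47, 48, 52, 53, 55}
insert 50 → {44, 45, 47, 48, 50, 52, 53, 55}

35, 54, 43, 31, 51, 32, 36, 41, 39, 42, 37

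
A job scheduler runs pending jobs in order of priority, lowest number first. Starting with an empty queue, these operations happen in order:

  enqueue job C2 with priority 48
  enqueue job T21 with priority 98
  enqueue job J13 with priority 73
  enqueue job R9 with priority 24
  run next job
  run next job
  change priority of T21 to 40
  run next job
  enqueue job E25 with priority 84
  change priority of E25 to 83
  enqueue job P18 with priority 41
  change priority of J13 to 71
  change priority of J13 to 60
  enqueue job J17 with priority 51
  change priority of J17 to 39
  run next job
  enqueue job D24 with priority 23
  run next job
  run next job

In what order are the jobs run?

add C2 (priority 48) → {C2:48}
add T21 (priority 98) → {C2:48, T21:98}
add J13 (priority 73) → {C2:48, J13:73, T21:98}
add R9 (priority 24) → {R9:24, C2:48, J13:73, T21:98}
run next job → R9; now {C2:48, J13:73, T21:98}
run next job → C2; now {J13:73, T21:98}
update T21 to priority 40 → {T21:40, J13:73}
run next job → T21; now {J13:73}
add E25 (priority 84) → {J13:73, E25:84}
update E25 to priority 83 → {J13:73, E25:83}
add P18 (priority 41) → {P18:41, J13:73, E25:83}
update J13 to priority 71 → {P18:41, J13:71, E25:83}
update J13 to priority 60 → {P18:41, J13:60, E25:83}
add J17 (priority 51) → {P18:41, J17:51, J13:60, E25:83}
update J17 to priority 39 → {J17:39, P18:41, J13:60, E25:83}
run next job → J17; now {P18:41, J13:60, E25:83}
add D24 (priority 23) → {D24:23, P18:41, J13:60, E25:83}
run next job → D24; now {P18:41, J13:60, E25:83}
run next job → P18; now {J13:60, E25:83}

[R9, C2, T21, J17, D24, P18]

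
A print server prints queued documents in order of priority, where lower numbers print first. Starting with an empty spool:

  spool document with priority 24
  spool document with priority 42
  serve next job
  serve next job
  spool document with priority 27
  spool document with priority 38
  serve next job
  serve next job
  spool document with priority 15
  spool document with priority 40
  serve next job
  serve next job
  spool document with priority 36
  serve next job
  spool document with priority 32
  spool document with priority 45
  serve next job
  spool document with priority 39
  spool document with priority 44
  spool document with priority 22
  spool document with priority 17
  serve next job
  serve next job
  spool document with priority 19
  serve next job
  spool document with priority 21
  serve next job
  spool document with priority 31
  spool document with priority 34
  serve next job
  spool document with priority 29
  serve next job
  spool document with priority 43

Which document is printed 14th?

insert 24 → {24}
insert 42 → {24, 42}
serve next job → 24; now {42}
serve next job → 42; now {}
insert 27 → {27}
insert 38 → {27, 38}
serve next job → 27; now {38}
serve next job → 38; now {}
insert 15 → {15}
insert 40 → {15, 40}
serve next job → 15; now {40}
serve next job → 40; now {}
insert 36 → {36}
serve next job → 36; now {}
insert 32 → {32}
insert 45 → {32, 45}
serve next job → 32; now {45}
insert 39 → {39, 45}
insert 44 → {39, 44, 45}
insert 22 → {22, 39, 44, 45}
insert 17 → {17, 22, 39, 44, 45}
serve next job → 17; now {22, 39, 44, 45}
serve next job → 22; now {39, 44, 45}
insert 19 → {19, 39, 44, 45}
serve next job → 19; now {39, 44, 45}
insert 21 → {21, 39, 44, 45}
serve next job → 21; now {39, 44, 45}
insert 31 → {31, 39, 44, 45}
insert 34 → {31, 34, 39, 44, 45}
serve next job → 31; now {34, 39, 44, 45}
insert 29 → {29, 34, 39, 44, 45}
serve next job → 29; now {34, 39, 44, 45}
insert 43 → {34, 39, 43, 44, 45}

29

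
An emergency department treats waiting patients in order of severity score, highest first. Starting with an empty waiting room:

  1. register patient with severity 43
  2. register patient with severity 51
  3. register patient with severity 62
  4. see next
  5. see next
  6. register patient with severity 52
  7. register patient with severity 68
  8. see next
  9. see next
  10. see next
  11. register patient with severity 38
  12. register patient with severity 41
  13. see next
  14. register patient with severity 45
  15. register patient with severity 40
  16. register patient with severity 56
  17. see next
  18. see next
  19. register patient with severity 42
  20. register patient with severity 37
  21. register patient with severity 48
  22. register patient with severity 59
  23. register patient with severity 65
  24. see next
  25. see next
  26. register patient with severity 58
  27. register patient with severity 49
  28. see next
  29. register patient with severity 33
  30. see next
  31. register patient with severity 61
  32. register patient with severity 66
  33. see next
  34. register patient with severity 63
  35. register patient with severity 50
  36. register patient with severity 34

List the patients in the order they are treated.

insert 43 → {43}
insert 51 → {51, 43}
insert 62 → {62, 51, 43}
see next → 62; now {51, 43}
see next → 51; now {43}
insert 52 → {52, 43}
insert 68 → {68, 52, 43}
see next → 68; now {52, 43}
see next → 52; now {43}
see next → 43; now {}
insert 38 → {38}
insert 41 → {41, 38}
see next → 41; now {38}
insert 45 → {45, 38}
insert 40 → {45, 40, 38}
insert 56 → {56, 45, 40, 38}
see next → 56; now {45, 40, 38}
see next → 45; now {40, 38}
insert 42 → {42, 40, 38}
insert 37 → {42, 40, 38, 37}
insert 48 → {48, 42, 40, 38, 37}
insert 59 → {59, 48, 42, 40, 38, 37}
insert 65 → {65, 59, 48, 42, 40, 38, 37}
see next → 65; now {59, 48, 42, 40, 38, 37}
see next → 59; now {48, 42, 40, 38, 37}
insert 58 → {58, 48, 42, 40, 38, 37}
insert 49 → {58, 49, 48, 42, 40, 38, 37}
see next → 58; now {49, 48, 42, 40, 38, 37}
insert 33 → {49, 48, 42, 40, 38, 37, 33}
see next → 49; now {48, 42, 40, 38, 37, 33}
insert 61 → {61, 48, 42, 40, 38, 37, 33}
insert 66 → {66, 61, 48, 42, 40, 38, 37, 33}
see next → 66; now {61, 48, 42, 40, 38, 37, 33}
insert 63 → {63, 61, 48, 42, 40, 38, 37, 33}
insert 50 → {63, 61, 50, 48, 42, 40, 38, 37, 33}
insert 34 → {63, 61, 50, 48, 42, 40, 38, 37, 34, 33}

62 → 51 → 68 → 52 → 43 → 41 → 56 → 45 → 65 → 59 → 58 → 49 → 66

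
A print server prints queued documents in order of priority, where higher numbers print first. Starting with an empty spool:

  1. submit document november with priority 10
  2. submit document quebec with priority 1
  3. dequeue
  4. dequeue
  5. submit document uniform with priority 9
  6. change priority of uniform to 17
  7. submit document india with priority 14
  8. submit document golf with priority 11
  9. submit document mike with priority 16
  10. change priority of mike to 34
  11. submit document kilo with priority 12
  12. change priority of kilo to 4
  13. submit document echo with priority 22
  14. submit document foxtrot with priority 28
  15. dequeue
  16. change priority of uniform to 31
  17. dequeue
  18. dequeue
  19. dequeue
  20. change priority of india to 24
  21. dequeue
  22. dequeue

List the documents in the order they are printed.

add november (priority 10) → {november:10}
add quebec (priority 1) → {november:10, quebec:1}
dequeue → november; now {quebec:1}
dequeue → quebec; now {}
add uniform (priority 9) → {uniform:9}
update uniform to priority 17 → {uniform:17}
add india (priority 14) → {uniform:17, india:14}
add golf (priority 11) → {uniform:17, india:14, golf:11}
add mike (priority 16) → {uniform:17, mike:16, india:14, golf:11}
update mike to priority 34 → {mike:34, uniform:17, india:14, golf:11}
add kilo (priority 12) → {mike:34, uniform:17, india:14, kilo:12, golf:11}
update kilo to priority 4 → {mike:34, uniform:17, india:14, golf:11, kilo:4}
add echo (priority 22) → {mike:34, echo:22, uniform:17, india:14, golf:11, kilo:4}
add foxtrot (priority 28) → {mike:34, foxtrot:28, echo:22, uniform:17, india:14, golf:11, kilo:4}
dequeue → mike; now {foxtrot:28, echo:22, uniform:17, india:14, golf:11, kilo:4}
update uniform to priority 31 → {uniform:31, foxtrot:28, echo:22, india:14, golf:11, kilo:4}
dequeue → uniform; now {foxtrot:28, echo:22, india:14, golf:11, kilo:4}
dequeue → foxtrot; now {echo:22, india:14, golf:11, kilo:4}
dequeue → echo; now {india:14, golf:11, kilo:4}
update india to priority 24 → {india:24, golf:11, kilo:4}
dequeue → india; now {golf:11, kilo:4}
dequeue → golf; now {kilo:4}

november → quebec → mike → uniform → foxtrot → echo → india → golf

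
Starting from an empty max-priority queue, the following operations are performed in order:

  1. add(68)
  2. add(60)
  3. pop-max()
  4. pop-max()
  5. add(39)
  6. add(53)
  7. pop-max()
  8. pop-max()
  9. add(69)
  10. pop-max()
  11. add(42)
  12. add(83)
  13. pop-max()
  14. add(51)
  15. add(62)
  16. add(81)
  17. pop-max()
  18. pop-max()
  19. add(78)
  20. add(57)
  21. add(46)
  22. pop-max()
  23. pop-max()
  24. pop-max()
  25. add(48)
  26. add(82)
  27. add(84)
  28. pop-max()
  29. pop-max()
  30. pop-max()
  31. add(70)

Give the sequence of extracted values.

insert 68 → {68}
insert 60 → {68, 60}
pop-max → 68; now {60}
pop-max → 60; now {}
insert 39 → {39}
insert 53 → {53, 39}
pop-max → 53; now {39}
pop-max → 39; now {}
insert 69 → {69}
pop-max → 69; now {}
insert 42 → {42}
insert 83 → {83, 42}
pop-max → 83; now {42}
insert 51 → {51, 42}
insert 62 → {62, 51, 42}
insert 81 → {81, 62, 51, 42}
pop-max → 81; now {62, 51, 42}
pop-max → 62; now {51, 42}
insert 78 → {78, 51, 42}
insert 57 → {78, 57, 51, 42}
insert 46 → {78, 57, 51, 46, 42}
pop-max → 78; now {57, 51, 46, 42}
pop-max → 57; now {51, 46, 42}
pop-max → 51; now {46, 42}
insert 48 → {48, 46, 42}
insert 82 → {82, 48, 46, 42}
insert 84 → {84, 82, 48, 46, 42}
pop-max → 84; now {82, 48, 46, 42}
pop-max → 82; now {48, 46, 42}
pop-max → 48; now {46, 42}
insert 70 → {70, 46, 42}

68 → 60 → 53 → 39 → 69 → 83 → 81 → 62 → 78 → 57 → 51 → 84 → 82 → 48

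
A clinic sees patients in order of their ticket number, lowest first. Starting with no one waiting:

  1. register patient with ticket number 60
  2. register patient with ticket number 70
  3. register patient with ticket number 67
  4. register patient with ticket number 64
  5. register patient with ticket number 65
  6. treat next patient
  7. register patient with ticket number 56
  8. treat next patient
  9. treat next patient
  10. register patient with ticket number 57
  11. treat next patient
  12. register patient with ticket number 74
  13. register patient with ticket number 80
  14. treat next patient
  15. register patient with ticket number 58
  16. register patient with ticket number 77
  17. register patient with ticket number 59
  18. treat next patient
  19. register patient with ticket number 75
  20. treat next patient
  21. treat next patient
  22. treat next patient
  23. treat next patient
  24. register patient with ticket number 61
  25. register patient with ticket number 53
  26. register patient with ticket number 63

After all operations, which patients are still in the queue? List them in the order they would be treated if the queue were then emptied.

insert 60 → {60}
insert 70 → {60, 70}
insert 67 → {60, 67, 70}
insert 64 → {60, 64, 67, 70}
insert 65 → {60, 64, 65, 67, 70}
treat next patient → 60; now {64, 65, 67, 70}
insert 56 → {56, 64, 65, 67, 70}
treat next patient → 56; now {64, 65, 67, 70}
treat next patient → 64; now {65, 67, 70}
insert 57 → {57, 65, 67, 70}
treat next patient → 57; now {65, 67, 70}
insert 74 → {65, 67, 70, 74}
insert 80 → {65, 67, 70, 74, 80}
treat next patient → 65; now {67, 70, 74, 80}
insert 58 → {58, 67, 70, 74, 80}
insert 77 → {58, 67, 70, 74, 77, 80}
insert 59 → {58, 59, 67, 70, 74, 77, 80}
treat next patient → 58; now {59, 67, 70, 74, 77, 80}
insert 75 → {59, 67, 70, 74, 75, 77, 80}
treat next patient → 59; now {67, 70, 74, 75, 77, 80}
treat next patient → 67; now {70, 74, 75, 77, 80}
treat next patient → 70; now {74, 75, 77, 80}
treat next patient → 74; now {75, 77, 80}
insert 61 → {61, 75, 77, 80}
insert 53 → {53, 61, 75, 77, 80}
insert 63 → {53, 61, 63, 75, 77, 80}

53 → 61 → 63 → 75 → 77 → 80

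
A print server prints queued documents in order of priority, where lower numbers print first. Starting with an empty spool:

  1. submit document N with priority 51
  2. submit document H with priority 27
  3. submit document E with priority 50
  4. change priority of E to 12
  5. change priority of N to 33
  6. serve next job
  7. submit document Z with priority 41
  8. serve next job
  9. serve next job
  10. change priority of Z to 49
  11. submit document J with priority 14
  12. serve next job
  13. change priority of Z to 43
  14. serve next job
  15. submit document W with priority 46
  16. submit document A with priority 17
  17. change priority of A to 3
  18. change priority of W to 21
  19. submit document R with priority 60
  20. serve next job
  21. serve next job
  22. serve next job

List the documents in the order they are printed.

E → H → N → J → Z → A → W → R

add N (priority 51) → {N:51}
add H (priority 27) → {H:27, N:51}
add E (priority 50) → {H:27, E:50, N:51}
update E to priority 12 → {E:12, H:27, N:51}
update N to priority 33 → {E:12, H:27, N:33}
serve next job → E; now {H:27, N:33}
add Z (priority 41) → {H:27, N:33, Z:41}
serve next job → H; now {N:33, Z:41}
serve next job → N; now {Z:41}
update Z to priority 49 → {Z:49}
add J (priority 14) → {J:14, Z:49}
serve next job → J; now {Z:49}
update Z to priority 43 → {Z:43}
serve next job → Z; now {}
add W (priority 46) → {W:46}
add A (priority 17) → {A:17, W:46}
update A to priority 3 → {A:3, W:46}
update W to priority 21 → {A:3, W:21}
add R (priority 60) → {A:3, W:21, R:60}
serve next job → A; now {W:21, R:60}
serve next job → W; now {R:60}
serve next job → R; now {}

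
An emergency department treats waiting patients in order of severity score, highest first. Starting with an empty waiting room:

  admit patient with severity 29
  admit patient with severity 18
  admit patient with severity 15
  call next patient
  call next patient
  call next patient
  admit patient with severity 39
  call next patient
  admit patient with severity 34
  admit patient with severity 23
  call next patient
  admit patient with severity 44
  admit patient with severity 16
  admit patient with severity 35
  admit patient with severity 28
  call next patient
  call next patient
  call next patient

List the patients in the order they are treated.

[29, 18, 15, 39, 34, 44, 35, 28]

insert 29 → {29}
insert 18 → {29, 18}
insert 15 → {29, 18, 15}
call next patient → 29; now {18, 15}
call next patient → 18; now {15}
call next patient → 15; now {}
insert 39 → {39}
call next patient → 39; now {}
insert 34 → {34}
insert 23 → {34, 23}
call next patient → 34; now {23}
insert 44 → {44, 23}
insert 16 → {44, 23, 16}
insert 35 → {44, 35, 23, 16}
insert 28 → {44, 35, 28, 23, 16}
call next patient → 44; now {35, 28, 23, 16}
call next patient → 35; now {28, 23, 16}
call next patient → 28; now {23, 16}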